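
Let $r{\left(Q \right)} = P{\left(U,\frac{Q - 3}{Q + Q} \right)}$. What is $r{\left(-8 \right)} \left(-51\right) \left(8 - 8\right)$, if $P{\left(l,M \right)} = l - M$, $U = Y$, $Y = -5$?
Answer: $0$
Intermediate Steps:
$U = -5$
$r{\left(Q \right)} = -5 - \frac{-3 + Q}{2 Q}$ ($r{\left(Q \right)} = -5 - \frac{Q - 3}{Q + Q} = -5 - \frac{-3 + Q}{2 Q}$)
$r{\left(-8 \right)} \left(-51\right) \left(8 - 8\right) = \frac{3 - -88}{2 \left(-8\right)} \left(-51\right) \left(8 - 8\right) = \frac{1}{2} \left(- \frac{1}{8}\right) \left(3 + 88\right) \left(-51\right) \left(8 - 8\right) = \frac{1}{2} \left(- \frac{1}{8}\right) 91 \left(-51\right) 0 = \left(- \frac{91}{16}\right) \left(-51\right) 0 = \frac{4641}{16} \cdot 0 = 0$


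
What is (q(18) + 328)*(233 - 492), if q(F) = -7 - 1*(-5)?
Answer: -84434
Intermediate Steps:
q(F) = -2 (q(F) = -7 + 5 = -2)
(q(18) + 328)*(233 - 492) = (-2 + 328)*(233 - 492) = 326*(-259) = -84434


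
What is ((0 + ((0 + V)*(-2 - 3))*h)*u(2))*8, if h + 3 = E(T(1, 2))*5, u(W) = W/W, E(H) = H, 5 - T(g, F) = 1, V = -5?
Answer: 3400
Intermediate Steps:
T(g, F) = 4 (T(g, F) = 5 - 1*1 = 5 - 1 = 4)
u(W) = 1
h = 17 (h = -3 + 4*5 = -3 + 20 = 17)
((0 + ((0 + V)*(-2 - 3))*h)*u(2))*8 = ((0 + ((0 - 5)*(-2 - 3))*17)*1)*8 = ((0 - 5*(-5)*17)*1)*8 = ((0 + 25*17)*1)*8 = ((0 + 425)*1)*8 = (425*1)*8 = 425*8 = 3400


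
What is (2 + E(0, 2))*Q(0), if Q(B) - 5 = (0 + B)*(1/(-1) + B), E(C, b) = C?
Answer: 10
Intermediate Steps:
Q(B) = 5 + B*(-1 + B) (Q(B) = 5 + (0 + B)*(1/(-1) + B) = 5 + B*(-1 + B))
(2 + E(0, 2))*Q(0) = (2 + 0)*(5 + 0² - 1*0) = 2*(5 + 0 + 0) = 2*5 = 10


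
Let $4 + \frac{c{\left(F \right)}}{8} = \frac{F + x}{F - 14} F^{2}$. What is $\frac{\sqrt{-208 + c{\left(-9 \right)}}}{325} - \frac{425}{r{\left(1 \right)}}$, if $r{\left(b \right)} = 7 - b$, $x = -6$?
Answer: $- \frac{425}{6} + \frac{2 \sqrt{966}}{1495} \approx -70.792$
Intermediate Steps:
$c{\left(F \right)} = -32 + \frac{8 F^{2} \left(-6 + F\right)}{-14 + F}$ ($c{\left(F \right)} = -32 + 8 \frac{F - 6}{F - 14} F^{2} = -32 + 8 \frac{-6 + F}{-14 + F} F^{2} = -32 + 8 \frac{F^{2} \left(-6 + F\right)}{-14 + F} = -32 + \frac{8 F^{2} \left(-6 + F\right)}{-14 + F}$)
$\frac{\sqrt{-208 + c{\left(-9 \right)}}}{325} - \frac{425}{r{\left(1 \right)}} = \frac{\sqrt{-208 + \frac{8 \left(56 + \left(-9\right)^{3} - 6 \left(-9\right)^{2} - -36\right)}{-14 - 9}}}{325} - \frac{425}{7 - 1} = \sqrt{-208 + \frac{8 \left(56 - 729 - 486 + 36\right)}{-23}} \cdot \frac{1}{325} - \frac{425}{7 - 1} = \sqrt{-208 + 8 \left(- \frac{1}{23}\right) \left(56 - 729 - 486 + 36\right)} \frac{1}{325} - \frac{425}{6} = \sqrt{-208 + 8 \left(- \frac{1}{23}\right) \left(-1123\right)} \frac{1}{325} - \frac{425}{6} = \sqrt{-208 + \frac{8984}{23}} \cdot \frac{1}{325} - \frac{425}{6} = \sqrt{\frac{4200}{23}} \cdot \frac{1}{325} - \frac{425}{6} = \frac{10 \sqrt{966}}{23} \cdot \frac{1}{325} - \frac{425}{6} = \frac{2 \sqrt{966}}{1495} - \frac{425}{6} = - \frac{425}{6} + \frac{2 \sqrt{966}}{1495}$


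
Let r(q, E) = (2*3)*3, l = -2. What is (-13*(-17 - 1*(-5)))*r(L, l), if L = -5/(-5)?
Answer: 2808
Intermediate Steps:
L = 1 (L = -5*(-1/5) = 1)
r(q, E) = 18 (r(q, E) = 6*3 = 18)
(-13*(-17 - 1*(-5)))*r(L, l) = -13*(-17 - 1*(-5))*18 = -13*(-17 + 5)*18 = -13*(-12)*18 = 156*18 = 2808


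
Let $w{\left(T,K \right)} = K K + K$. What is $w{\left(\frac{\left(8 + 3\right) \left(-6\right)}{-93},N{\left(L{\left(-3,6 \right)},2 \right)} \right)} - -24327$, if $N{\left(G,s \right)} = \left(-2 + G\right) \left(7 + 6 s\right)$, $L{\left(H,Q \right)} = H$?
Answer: $33257$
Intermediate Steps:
$w{\left(T,K \right)} = K + K^{2}$ ($w{\left(T,K \right)} = K^{2} + K = K + K^{2}$)
$w{\left(\frac{\left(8 + 3\right) \left(-6\right)}{-93},N{\left(L{\left(-3,6 \right)},2 \right)} \right)} - -24327 = \left(-14 - 24 + 7 \left(-3\right) + 6 \left(-3\right) 2\right) \left(1 + \left(-14 - 24 + 7 \left(-3\right) + 6 \left(-3\right) 2\right)\right) - -24327 = \left(-14 - 24 - 21 - 36\right) \left(1 - 95\right) + 24327 = - 95 \left(1 - 95\right) + 24327 = \left(-95\right) \left(-94\right) + 24327 = 8930 + 24327 = 33257$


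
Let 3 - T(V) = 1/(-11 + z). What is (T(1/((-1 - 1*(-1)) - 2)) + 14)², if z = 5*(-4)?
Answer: 278784/961 ≈ 290.10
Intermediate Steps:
z = -20
T(V) = 94/31 (T(V) = 3 - 1/(-11 - 20) = 3 - 1/(-31) = 3 - 1*(-1/31) = 3 + 1/31 = 94/31)
(T(1/((-1 - 1*(-1)) - 2)) + 14)² = (94/31 + 14)² = (528/31)² = 278784/961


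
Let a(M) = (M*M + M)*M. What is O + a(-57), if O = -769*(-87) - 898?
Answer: -115939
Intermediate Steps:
O = 66005 (O = 66903 - 898 = 66005)
a(M) = M*(M + M²) (a(M) = (M² + M)*M = (M + M²)*M = M*(M + M²))
O + a(-57) = 66005 + (-57)²*(1 - 57) = 66005 + 3249*(-56) = 66005 - 181944 = -115939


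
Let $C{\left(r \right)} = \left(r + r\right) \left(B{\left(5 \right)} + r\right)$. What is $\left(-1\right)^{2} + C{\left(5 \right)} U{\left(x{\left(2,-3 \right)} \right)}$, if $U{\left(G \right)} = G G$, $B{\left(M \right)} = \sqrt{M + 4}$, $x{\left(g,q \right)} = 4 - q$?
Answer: $3921$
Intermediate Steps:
$B{\left(M \right)} = \sqrt{4 + M}$
$C{\left(r \right)} = 2 r \left(3 + r\right)$ ($C{\left(r \right)} = \left(r + r\right) \left(\sqrt{4 + 5} + r\right) = 2 r \left(\sqrt{9} + r\right) = 2 r \left(3 + r\right)$)
$U{\left(G \right)} = G^{2}$
$\left(-1\right)^{2} + C{\left(5 \right)} U{\left(x{\left(2,-3 \right)} \right)} = \left(-1\right)^{2} + 2 \cdot 5 \left(3 + 5\right) \left(4 - -3\right)^{2} = 1 + 2 \cdot 5 \cdot 8 \left(4 + 3\right)^{2} = 1 + 80 \cdot 7^{2} = 1 + 80 \cdot 49 = 1 + 3920 = 3921$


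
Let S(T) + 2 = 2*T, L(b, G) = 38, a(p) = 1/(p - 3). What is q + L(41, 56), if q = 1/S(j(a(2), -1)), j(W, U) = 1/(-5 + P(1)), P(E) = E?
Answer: 188/5 ≈ 37.600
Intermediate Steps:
a(p) = 1/(-3 + p)
j(W, U) = -¼ (j(W, U) = 1/(-5 + 1) = 1/(-4) = -¼)
S(T) = -2 + 2*T
q = -⅖ (q = 1/(-2 + 2*(-¼)) = 1/(-2 - ½) = 1/(-5/2) = -⅖ ≈ -0.40000)
q + L(41, 56) = -⅖ + 38 = 188/5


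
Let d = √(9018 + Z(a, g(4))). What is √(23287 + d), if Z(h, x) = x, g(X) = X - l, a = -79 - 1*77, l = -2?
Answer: √(23287 + 8*√141) ≈ 152.91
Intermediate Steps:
a = -156 (a = -79 - 77 = -156)
g(X) = 2 + X (g(X) = X - 1*(-2) = X + 2 = 2 + X)
d = 8*√141 (d = √(9018 + (2 + 4)) = √(9018 + 6) = √9024 = 8*√141 ≈ 94.995)
√(23287 + d) = √(23287 + 8*√141)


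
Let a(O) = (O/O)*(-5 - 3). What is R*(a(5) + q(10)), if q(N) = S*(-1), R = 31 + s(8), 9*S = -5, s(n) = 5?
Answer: -268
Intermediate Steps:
S = -5/9 (S = (⅑)*(-5) = -5/9 ≈ -0.55556)
a(O) = -8 (a(O) = 1*(-8) = -8)
R = 36 (R = 31 + 5 = 36)
q(N) = 5/9 (q(N) = -5/9*(-1) = 5/9)
R*(a(5) + q(10)) = 36*(-8 + 5/9) = 36*(-67/9) = -268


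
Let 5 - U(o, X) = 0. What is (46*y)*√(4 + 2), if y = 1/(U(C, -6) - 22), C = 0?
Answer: -46*√6/17 ≈ -6.6280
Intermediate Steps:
U(o, X) = 5 (U(o, X) = 5 - 1*0 = 5 + 0 = 5)
y = -1/17 (y = 1/(5 - 22) = 1/(-17) = -1/17 ≈ -0.058824)
(46*y)*√(4 + 2) = (46*(-1/17))*√(4 + 2) = -46*√6/17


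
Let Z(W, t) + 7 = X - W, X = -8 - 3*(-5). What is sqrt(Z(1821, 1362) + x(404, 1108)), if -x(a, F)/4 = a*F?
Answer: I*sqrt(1792349) ≈ 1338.8*I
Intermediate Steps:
X = 7 (X = -8 + 15 = 7)
x(a, F) = -4*F*a (x(a, F) = -4*a*F = -4*F*a)
Z(W, t) = -W (Z(W, t) = -7 + (7 - W) = -W)
sqrt(Z(1821, 1362) + x(404, 1108)) = sqrt(-1*1821 - 4*1108*404) = sqrt(-1821 - 1790528) = sqrt(-1792349) = I*sqrt(1792349)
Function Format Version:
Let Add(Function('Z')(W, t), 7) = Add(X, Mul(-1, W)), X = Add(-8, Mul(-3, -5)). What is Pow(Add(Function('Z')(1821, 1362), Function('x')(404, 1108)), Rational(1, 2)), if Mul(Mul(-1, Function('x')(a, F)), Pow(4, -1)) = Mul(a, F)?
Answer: Mul(I, Pow(1792349, Rational(1, 2))) ≈ Mul(1338.8, I)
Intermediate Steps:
X = 7 (X = Add(-8, 15) = 7)
Function('x')(a, F) = Mul(-4, F, a) (Function('x')(a, F) = Mul(-4, Mul(a, F)) = Mul(-4, Mul(F, a)) = Mul(-4, F, a))
Function('Z')(W, t) = Mul(-1, W) (Function('Z')(W, t) = Add(-7, Add(7, Mul(-1, W))) = Mul(-1, W))
Pow(Add(Function('Z')(1821, 1362), Function('x')(404, 1108)), Rational(1, 2)) = Pow(Add(Mul(-1, 1821), Mul(-4, 1108, 404)), Rational(1, 2)) = Pow(Add(-1821, -1790528), Rational(1, 2)) = Pow(-1792349, Rational(1, 2)) = Mul(I, Pow(1792349, Rational(1, 2)))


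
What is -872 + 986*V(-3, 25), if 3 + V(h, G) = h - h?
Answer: -3830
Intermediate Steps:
V(h, G) = -3 (V(h, G) = -3 + (h - h) = -3 + 0 = -3)
-872 + 986*V(-3, 25) = -872 + 986*(-3) = -872 - 2958 = -3830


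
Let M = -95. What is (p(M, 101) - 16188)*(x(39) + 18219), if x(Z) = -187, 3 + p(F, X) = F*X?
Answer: -464973152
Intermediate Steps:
p(F, X) = -3 + F*X
(p(M, 101) - 16188)*(x(39) + 18219) = ((-3 - 95*101) - 16188)*(-187 + 18219) = ((-3 - 9595) - 16188)*18032 = (-9598 - 16188)*18032 = -25786*18032 = -464973152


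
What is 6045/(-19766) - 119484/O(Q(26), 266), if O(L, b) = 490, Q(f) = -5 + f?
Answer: -1182341397/4842670 ≈ -244.15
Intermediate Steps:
6045/(-19766) - 119484/O(Q(26), 266) = 6045/(-19766) - 119484/490 = 6045*(-1/19766) - 119484*1/490 = -6045/19766 - 59742/245 = -1182341397/4842670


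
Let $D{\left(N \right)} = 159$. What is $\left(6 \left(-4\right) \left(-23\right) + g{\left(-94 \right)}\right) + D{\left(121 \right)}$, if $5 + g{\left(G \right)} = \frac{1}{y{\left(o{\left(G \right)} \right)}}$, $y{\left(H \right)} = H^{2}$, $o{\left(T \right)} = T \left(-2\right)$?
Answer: $\frac{24952865}{35344} \approx 706.0$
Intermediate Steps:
$o{\left(T \right)} = - 2 T$
$g{\left(G \right)} = -5 + \frac{1}{4 G^{2}}$ ($g{\left(G \right)} = -5 + \frac{1}{\left(- 2 G\right)^{2}} = -5 + \frac{1}{4 G^{2}}$)
$\left(6 \left(-4\right) \left(-23\right) + g{\left(-94 \right)}\right) + D{\left(121 \right)} = \left(6 \left(-4\right) \left(-23\right) - \left(5 - \frac{1}{4 \cdot 8836}\right)\right) + 159 = \left(\left(-24\right) \left(-23\right) + \left(-5 + \frac{1}{4} \cdot \frac{1}{8836}\right)\right) + 159 = \left(552 + \left(-5 + \frac{1}{35344}\right)\right) + 159 = \left(552 - \frac{176719}{35344}\right) + 159 = \frac{19333169}{35344} + 159 = \frac{24952865}{35344}$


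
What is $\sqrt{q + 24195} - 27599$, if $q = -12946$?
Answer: $-27599 + \sqrt{11249} \approx -27493.0$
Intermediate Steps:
$\sqrt{q + 24195} - 27599 = \sqrt{-12946 + 24195} - 27599 = \sqrt{11249} - 27599 = -27599 + \sqrt{11249}$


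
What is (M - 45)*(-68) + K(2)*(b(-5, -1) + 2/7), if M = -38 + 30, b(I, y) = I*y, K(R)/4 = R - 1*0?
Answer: 25524/7 ≈ 3646.3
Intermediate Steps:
K(R) = 4*R (K(R) = 4*(R - 1*0) = 4*(R + 0) = 4*R)
M = -8
(M - 45)*(-68) + K(2)*(b(-5, -1) + 2/7) = (-8 - 45)*(-68) + (4*2)*(-5*(-1) + 2/7) = -53*(-68) + 8*(5 + 2*(1/7)) = 3604 + 8*(5 + 2/7) = 3604 + 8*(37/7) = 3604 + 296/7 = 25524/7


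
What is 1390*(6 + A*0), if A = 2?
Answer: 8340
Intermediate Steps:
1390*(6 + A*0) = 1390*(6 + 2*0) = 1390*(6 + 0) = 1390*6 = 8340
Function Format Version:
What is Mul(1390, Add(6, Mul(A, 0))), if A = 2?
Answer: 8340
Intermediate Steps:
Mul(1390, Add(6, Mul(A, 0))) = Mul(1390, Add(6, Mul(2, 0))) = Mul(1390, Add(6, 0)) = Mul(1390, 6) = 8340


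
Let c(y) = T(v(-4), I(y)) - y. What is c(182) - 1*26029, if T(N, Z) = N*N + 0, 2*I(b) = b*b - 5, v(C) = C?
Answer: -26195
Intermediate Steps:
I(b) = -5/2 + b**2/2 (I(b) = (b*b - 5)/2 = (b**2 - 5)/2 = (-5 + b**2)/2 = -5/2 + b**2/2)
T(N, Z) = N**2 (T(N, Z) = N**2 + 0 = N**2)
c(y) = 16 - y (c(y) = (-4)**2 - y = 16 - y)
c(182) - 1*26029 = (16 - 1*182) - 1*26029 = (16 - 182) - 26029 = -166 - 26029 = -26195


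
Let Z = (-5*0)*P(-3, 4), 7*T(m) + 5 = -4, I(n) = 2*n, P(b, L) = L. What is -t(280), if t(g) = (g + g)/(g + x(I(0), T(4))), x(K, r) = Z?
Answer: -2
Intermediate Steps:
T(m) = -9/7 (T(m) = -5/7 + (1/7)*(-4) = -5/7 - 4/7 = -9/7)
Z = 0 (Z = -5*0*4 = 0*4 = 0)
x(K, r) = 0
t(g) = 2 (t(g) = (g + g)/(g + 0) = (2*g)/g = 2)
-t(280) = -1*2 = -2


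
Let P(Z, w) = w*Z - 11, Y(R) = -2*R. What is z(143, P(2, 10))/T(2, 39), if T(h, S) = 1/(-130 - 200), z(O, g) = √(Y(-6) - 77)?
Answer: -330*I*√65 ≈ -2660.5*I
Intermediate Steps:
P(Z, w) = -11 + Z*w (P(Z, w) = Z*w - 11 = -11 + Z*w)
z(O, g) = I*√65 (z(O, g) = √(-2*(-6) - 77) = √(12 - 77) = √(-65) = I*√65)
T(h, S) = -1/330 (T(h, S) = 1/(-330) = -1/330)
z(143, P(2, 10))/T(2, 39) = (I*√65)/(-1/330) = (I*√65)*(-330) = -330*I*√65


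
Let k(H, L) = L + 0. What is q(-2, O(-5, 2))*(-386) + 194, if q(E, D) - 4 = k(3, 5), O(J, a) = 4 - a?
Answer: -3280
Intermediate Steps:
k(H, L) = L
q(E, D) = 9 (q(E, D) = 4 + 5 = 9)
q(-2, O(-5, 2))*(-386) + 194 = 9*(-386) + 194 = -3474 + 194 = -3280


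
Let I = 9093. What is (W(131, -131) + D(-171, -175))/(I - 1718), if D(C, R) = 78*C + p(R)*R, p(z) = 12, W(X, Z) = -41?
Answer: -15479/7375 ≈ -2.0988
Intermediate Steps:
D(C, R) = 12*R + 78*C (D(C, R) = 78*C + 12*R = 12*R + 78*C)
(W(131, -131) + D(-171, -175))/(I - 1718) = (-41 + (12*(-175) + 78*(-171)))/(9093 - 1718) = (-41 + (-2100 - 13338))/7375 = (-41 - 15438)*(1/7375) = -15479*1/7375 = -15479/7375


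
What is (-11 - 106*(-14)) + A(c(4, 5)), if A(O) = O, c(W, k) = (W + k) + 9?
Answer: 1491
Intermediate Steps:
c(W, k) = 9 + W + k
(-11 - 106*(-14)) + A(c(4, 5)) = (-11 - 106*(-14)) + (9 + 4 + 5) = (-11 + 1484) + 18 = 1473 + 18 = 1491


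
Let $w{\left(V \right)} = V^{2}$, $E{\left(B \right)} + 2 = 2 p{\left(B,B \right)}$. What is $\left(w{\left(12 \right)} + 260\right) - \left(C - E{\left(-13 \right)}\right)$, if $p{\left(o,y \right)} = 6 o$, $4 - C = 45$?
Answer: $287$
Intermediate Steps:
$C = -41$ ($C = 4 - 45 = -41$)
$E{\left(B \right)} = -2 + 12 B$ ($E{\left(B \right)} = -2 + 2 \cdot 6 B = -2 + 12 B$)
$\left(w{\left(12 \right)} + 260\right) - \left(C - E{\left(-13 \right)}\right) = \left(12^{2} + 260\right) + \left(\left(-2 + 12 \left(-13\right)\right) - -41\right) = \left(144 + 260\right) + \left(\left(-2 - 156\right) + 41\right) = 404 + \left(-158 + 41\right) = 404 - 117 = 287$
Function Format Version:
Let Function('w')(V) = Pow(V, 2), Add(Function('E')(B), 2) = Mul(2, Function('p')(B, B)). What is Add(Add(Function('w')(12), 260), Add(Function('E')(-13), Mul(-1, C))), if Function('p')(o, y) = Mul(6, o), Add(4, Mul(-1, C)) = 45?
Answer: 287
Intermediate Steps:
C = -41 (C = Add(4, Mul(-1, 45)) = Add(4, -45) = -41)
Function('E')(B) = Add(-2, Mul(12, B)) (Function('E')(B) = Add(-2, Mul(2, Mul(6, B))) = Add(-2, Mul(12, B)))
Add(Add(Function('w')(12), 260), Add(Function('E')(-13), Mul(-1, C))) = Add(Add(Pow(12, 2), 260), Add(Add(-2, Mul(12, -13)), Mul(-1, -41))) = Add(Add(144, 260), Add(Add(-2, -156), 41)) = Add(404, Add(-158, 41)) = Add(404, -117) = 287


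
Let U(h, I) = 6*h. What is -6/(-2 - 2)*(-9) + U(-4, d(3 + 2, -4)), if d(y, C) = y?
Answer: -75/2 ≈ -37.500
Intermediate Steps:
-6/(-2 - 2)*(-9) + U(-4, d(3 + 2, -4)) = -6/(-2 - 2)*(-9) + 6*(-4) = -6/(-4)*(-9) - 24 = -6*(-¼)*(-9) - 24 = (3/2)*(-9) - 24 = -27/2 - 24 = -75/2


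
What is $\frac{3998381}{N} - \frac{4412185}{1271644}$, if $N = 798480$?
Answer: $\frac{390368932391}{253845575280} \approx 1.5378$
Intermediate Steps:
$\frac{3998381}{N} - \frac{4412185}{1271644} = \frac{3998381}{798480} - \frac{4412185}{1271644} = \frac{390368932391}{253845575280}$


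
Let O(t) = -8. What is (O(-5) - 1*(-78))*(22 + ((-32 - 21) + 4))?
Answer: -1890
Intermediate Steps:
(O(-5) - 1*(-78))*(22 + ((-32 - 21) + 4)) = (-8 - 1*(-78))*(22 + ((-32 - 21) + 4)) = (-8 + 78)*(22 + (-53 + 4)) = 70*(22 - 49) = 70*(-27) = -1890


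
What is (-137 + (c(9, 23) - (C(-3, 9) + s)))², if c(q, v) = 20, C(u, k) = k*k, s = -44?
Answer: 23716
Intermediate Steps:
C(u, k) = k²
(-137 + (c(9, 23) - (C(-3, 9) + s)))² = (-137 + (20 - (9² - 44)))² = (-137 + (20 - (81 - 44)))² = (-137 + (20 - 1*37))² = (-137 + (20 - 37))² = (-137 - 17)² = (-154)² = 23716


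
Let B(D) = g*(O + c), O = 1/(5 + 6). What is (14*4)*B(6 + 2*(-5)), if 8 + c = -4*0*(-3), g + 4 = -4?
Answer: 38976/11 ≈ 3543.3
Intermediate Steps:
g = -8 (g = -4 - 4 = -8)
c = -8 (c = -8 - 4*0*(-3) = -8 + 0*(-3) = -8 + 0 = -8)
O = 1/11 ≈ 0.090909
B(D) = 696/11 (B(D) = -8*(1/11 - 8) = -8*(-87/11) = 696/11)
(14*4)*B(6 + 2*(-5)) = (14*4)*(696/11) = 56*(696/11) = 38976/11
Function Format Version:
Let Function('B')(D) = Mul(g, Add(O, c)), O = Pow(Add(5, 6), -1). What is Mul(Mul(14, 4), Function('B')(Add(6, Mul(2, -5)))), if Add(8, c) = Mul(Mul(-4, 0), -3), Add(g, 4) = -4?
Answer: Rational(38976, 11) ≈ 3543.3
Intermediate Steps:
g = -8 (g = Add(-4, -4) = -8)
c = -8 (c = Add(-8, Mul(Mul(-4, 0), -3)) = Add(-8, Mul(0, -3)) = Add(-8, 0) = -8)
O = Rational(1, 11) (O = Pow(11, -1) = Rational(1, 11) ≈ 0.090909)
Function('B')(D) = Rational(696, 11) (Function('B')(D) = Mul(-8, Add(Rational(1, 11), -8)) = Mul(-8, Rational(-87, 11)) = Rational(696, 11))
Mul(Mul(14, 4), Function('B')(Add(6, Mul(2, -5)))) = Mul(Mul(14, 4), Rational(696, 11)) = Mul(56, Rational(696, 11)) = Rational(38976, 11)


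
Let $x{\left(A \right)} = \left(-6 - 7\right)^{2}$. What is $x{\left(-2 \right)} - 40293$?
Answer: $-40124$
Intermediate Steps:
$x{\left(A \right)} = 169$ ($x{\left(A \right)} = \left(-13\right)^{2} = 169$)
$x{\left(-2 \right)} - 40293 = 169 - 40293 = -40124$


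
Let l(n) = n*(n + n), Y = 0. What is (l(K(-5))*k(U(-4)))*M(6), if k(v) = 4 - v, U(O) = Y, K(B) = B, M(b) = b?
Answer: 1200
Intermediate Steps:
U(O) = 0
l(n) = 2*n² (l(n) = n*(2*n) = 2*n²)
(l(K(-5))*k(U(-4)))*M(6) = ((2*(-5)²)*(4 - 1*0))*6 = ((2*25)*(4 + 0))*6 = (50*4)*6 = 200*6 = 1200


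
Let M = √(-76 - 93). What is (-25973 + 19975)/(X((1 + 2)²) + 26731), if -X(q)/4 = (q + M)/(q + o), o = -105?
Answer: -46176418728/205795125989 + 935688*I/205795125989 ≈ -0.22438 + 4.5467e-6*I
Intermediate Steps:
M = 13*I (M = √(-169) = 13*I ≈ 13.0*I)
X(q) = -4*(q + 13*I)/(-105 + q) (X(q) = -4*(q + 13*I)/(q - 105) = -4*(q + 13*I)/(-105 + q))
(-25973 + 19975)/(X((1 + 2)²) + 26731) = (-25973 + 19975)/(4*(-(1 + 2)² - 13*I)/(-105 + (1 + 2)²) + 26731) = -5998/(4*(-1*3² - 13*I)/(-105 + 3²) + 26731) = -5998/(4*(-1*9 - 13*I)/(-105 + 9) + 26731) = -5998/(4*(-9 - 13*I)/(-96) + 26731) = -5998/(4*(-1/96)*(-9 - 13*I) + 26731) = -5998/((3/8 + 13*I/24) + 26731) = -5998*288*(213851/8 - 13*I/24)/205795125989 = -1727424*(213851/8 - 13*I/24)/205795125989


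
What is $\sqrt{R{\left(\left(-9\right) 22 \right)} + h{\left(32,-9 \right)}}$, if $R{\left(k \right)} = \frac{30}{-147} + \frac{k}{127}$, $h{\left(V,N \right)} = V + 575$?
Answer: $\frac{\sqrt{478331403}}{889} \approx 24.602$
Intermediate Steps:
$h{\left(V,N \right)} = 575 + V$
$R{\left(k \right)} = - \frac{10}{49} + \frac{k}{127}$ ($R{\left(k \right)} = 30 \left(- \frac{1}{147}\right) + k \frac{1}{127} = - \frac{10}{49} + \frac{k}{127}$)
$\sqrt{R{\left(\left(-9\right) 22 \right)} + h{\left(32,-9 \right)}} = \sqrt{\left(- \frac{10}{49} + \frac{\left(-9\right) 22}{127}\right) + \left(575 + 32\right)} = \sqrt{\left(- \frac{10}{49} + \frac{1}{127} \left(-198\right)\right) + 607} = \sqrt{\left(- \frac{10}{49} - \frac{198}{127}\right) + 607} = \sqrt{- \frac{10972}{6223} + 607} = \sqrt{\frac{3766389}{6223}} = \frac{\sqrt{478331403}}{889}$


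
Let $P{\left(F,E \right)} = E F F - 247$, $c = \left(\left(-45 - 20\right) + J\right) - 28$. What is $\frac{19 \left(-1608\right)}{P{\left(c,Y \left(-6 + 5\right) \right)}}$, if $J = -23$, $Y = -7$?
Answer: $- \frac{10184}{31315} \approx -0.32521$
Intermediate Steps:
$c = -116$ ($c = \left(\left(-45 - 20\right) - 23\right) - 28 = \left(-65 - 23\right) - 28 = -88 - 28 = -116$)
$P{\left(F,E \right)} = -247 + E F^{2}$ ($P{\left(F,E \right)} = E F^{2} - 247 = -247 + E F^{2}$)
$\frac{19 \left(-1608\right)}{P{\left(c,Y \left(-6 + 5\right) \right)}} = \frac{19 \left(-1608\right)}{-247 + - 7 \left(-6 + 5\right) \left(-116\right)^{2}} = - \frac{30552}{-247 + \left(-7\right) \left(-1\right) 13456} = - \frac{30552}{-247 + 7 \cdot 13456} = - \frac{30552}{-247 + 94192} = - \frac{30552}{93945} = \left(-30552\right) \frac{1}{93945} = - \frac{10184}{31315}$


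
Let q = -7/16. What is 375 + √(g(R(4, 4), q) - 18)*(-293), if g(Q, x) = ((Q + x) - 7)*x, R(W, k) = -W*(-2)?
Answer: 375 - 879*I*√519/16 ≈ 375.0 - 1251.6*I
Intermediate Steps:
R(W, k) = 2*W (R(W, k) = -(-2)*W = 2*W)
q = -7/16 (q = -7*1/16 = -7/16 ≈ -0.43750)
g(Q, x) = x*(-7 + Q + x) (g(Q, x) = (-7 + Q + x)*x = x*(-7 + Q + x))
375 + √(g(R(4, 4), q) - 18)*(-293) = 375 + √(-7*(-7 + 2*4 - 7/16)/16 - 18)*(-293) = 375 + √(-7*(-7 + 8 - 7/16)/16 - 18)*(-293) = 375 + √(-7/16*9/16 - 18)*(-293) = 375 + √(-63/256 - 18)*(-293) = 375 + √(-4671/256)*(-293) = 375 + (3*I*√519/16)*(-293) = 375 - 879*I*√519/16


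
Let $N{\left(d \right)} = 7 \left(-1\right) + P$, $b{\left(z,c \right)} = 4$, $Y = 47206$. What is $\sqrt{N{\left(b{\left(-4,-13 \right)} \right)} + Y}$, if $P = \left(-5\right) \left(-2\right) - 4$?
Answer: $3 \sqrt{5245} \approx 217.27$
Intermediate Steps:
$P = 6$ ($P = 10 - 4 = 6$)
$N{\left(d \right)} = -1$ ($N{\left(d \right)} = 7 \left(-1\right) + 6 = -7 + 6 = -1$)
$\sqrt{N{\left(b{\left(-4,-13 \right)} \right)} + Y} = \sqrt{-1 + 47206} = \sqrt{47205} = 3 \sqrt{5245}$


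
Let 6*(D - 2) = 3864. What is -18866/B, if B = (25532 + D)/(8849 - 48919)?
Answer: 377980310/13089 ≈ 28878.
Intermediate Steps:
D = 646 (D = 2 + (⅙)*3864 = 2 + 644 = 646)
B = -13089/20035 (B = (25532 + 646)/(8849 - 48919) = 26178/(-40070) = 26178*(-1/40070) = -13089/20035 ≈ -0.65331)
-18866/B = -18866/(-13089/20035) = -18866*(-20035/13089) = 377980310/13089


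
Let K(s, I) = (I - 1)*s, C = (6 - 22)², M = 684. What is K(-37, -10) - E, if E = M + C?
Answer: -533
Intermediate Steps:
C = 256 (C = (-16)² = 256)
K(s, I) = s*(-1 + I) (K(s, I) = (-1 + I)*s = s*(-1 + I))
E = 940 (E = 684 + 256 = 940)
K(-37, -10) - E = -37*(-1 - 10) - 1*940 = -37*(-11) - 940 = 407 - 940 = -533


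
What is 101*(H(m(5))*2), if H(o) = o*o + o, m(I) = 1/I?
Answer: 1212/25 ≈ 48.480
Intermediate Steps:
H(o) = o + o² (H(o) = o² + o = o + o²)
101*(H(m(5))*2) = 101*(((1 + 1/5)/5)*2) = 101*(((1 + ⅕)/5)*2) = 101*(((⅕)*(6/5))*2) = 101*((6/25)*2) = 101*(12/25) = 1212/25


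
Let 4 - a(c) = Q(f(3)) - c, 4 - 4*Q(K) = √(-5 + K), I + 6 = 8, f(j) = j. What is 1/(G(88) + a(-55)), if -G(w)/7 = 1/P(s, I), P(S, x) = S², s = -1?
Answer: -472/27849 - 2*I*√2/27849 ≈ -0.016949 - 0.00010156*I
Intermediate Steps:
I = 2 (I = -6 + 8 = 2)
Q(K) = 1 - √(-5 + K)/4
G(w) = -7 (G(w) = -7/((-1)²) = -7/1 = -7*1 = -7)
a(c) = 3 + c + I*√2/4 (a(c) = 4 - ((1 - √(-5 + 3)/4) - c) = 4 - ((1 - I*√2/4) - c) = 4 - (1 - c - I*√2/4) = 4 + (-1 + c + I*√2/4) = 3 + c + I*√2/4)
1/(G(88) + a(-55)) = 1/(-7 + (3 - 55 + I*√2/4)) = 1/(-7 + (-52 + I*√2/4)) = 1/(-59 + I*√2/4)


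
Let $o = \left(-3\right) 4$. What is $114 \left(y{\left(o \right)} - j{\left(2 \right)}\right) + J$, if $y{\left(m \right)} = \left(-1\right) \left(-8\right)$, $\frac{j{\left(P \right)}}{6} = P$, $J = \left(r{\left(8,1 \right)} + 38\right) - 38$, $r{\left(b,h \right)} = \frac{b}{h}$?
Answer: $-448$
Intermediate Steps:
$o = -12$
$J = 8$ ($J = \left(\frac{8}{1} + 38\right) - 38 = \left(8 \cdot 1 + 38\right) - 38 = \left(8 + 38\right) - 38 = 46 - 38 = 8$)
$j{\left(P \right)} = 6 P$
$y{\left(m \right)} = 8$
$114 \left(y{\left(o \right)} - j{\left(2 \right)}\right) + J = 114 \left(8 - 6 \cdot 2\right) + 8 = 114 \left(8 - 12\right) + 8 = 114 \left(-4\right) + 8 = -456 + 8 = -448$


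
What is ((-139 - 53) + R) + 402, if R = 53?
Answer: 263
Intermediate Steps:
((-139 - 53) + R) + 402 = ((-139 - 53) + 53) + 402 = (-192 + 53) + 402 = -139 + 402 = 263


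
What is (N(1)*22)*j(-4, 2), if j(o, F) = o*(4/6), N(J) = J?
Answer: -176/3 ≈ -58.667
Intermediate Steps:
j(o, F) = 2*o/3 (j(o, F) = o*(4*(⅙)) = o*(⅔) = 2*o/3)
(N(1)*22)*j(-4, 2) = (1*22)*((⅔)*(-4)) = 22*(-8/3) = -176/3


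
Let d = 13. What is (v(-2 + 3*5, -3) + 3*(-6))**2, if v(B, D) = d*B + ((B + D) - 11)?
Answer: 22500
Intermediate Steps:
v(B, D) = -11 + D + 14*B (v(B, D) = 13*B + ((B + D) - 11) = 13*B + (-11 + B + D) = -11 + D + 14*B)
(v(-2 + 3*5, -3) + 3*(-6))**2 = ((-11 - 3 + 14*(-2 + 3*5)) + 3*(-6))**2 = ((-11 - 3 + 14*(-2 + 15)) - 18)**2 = ((-11 - 3 + 14*13) - 18)**2 = ((-11 - 3 + 182) - 18)**2 = (168 - 18)**2 = 150**2 = 22500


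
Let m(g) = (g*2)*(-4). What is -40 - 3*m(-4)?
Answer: -136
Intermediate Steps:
m(g) = -8*g (m(g) = (2*g)*(-4) = -8*g)
-40 - 3*m(-4) = -40 - (-24)*(-4) = -40 - 3*32 = -40 - 96 = -136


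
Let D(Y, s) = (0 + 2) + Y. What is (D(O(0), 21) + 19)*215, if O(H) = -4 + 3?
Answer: 4300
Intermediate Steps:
O(H) = -1
D(Y, s) = 2 + Y
(D(O(0), 21) + 19)*215 = ((2 - 1) + 19)*215 = (1 + 19)*215 = 20*215 = 4300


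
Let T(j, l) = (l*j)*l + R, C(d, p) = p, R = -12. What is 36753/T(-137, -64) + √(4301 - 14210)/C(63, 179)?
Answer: -36753/561164 + 3*I*√1101/179 ≈ -0.065494 + 0.55611*I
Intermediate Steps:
T(j, l) = -12 + j*l² (T(j, l) = (l*j)*l - 12 = (j*l)*l - 12 = j*l² - 12 = -12 + j*l²)
36753/T(-137, -64) + √(4301 - 14210)/C(63, 179) = 36753/(-12 - 137*(-64)²) + √(4301 - 14210)/179 = 36753/(-12 - 137*4096) + √(-9909)*(1/179) = 36753/(-12 - 561152) + (3*I*√1101)*(1/179) = 36753/(-561164) + 3*I*√1101/179 = 36753*(-1/561164) + 3*I*√1101/179 = -36753/561164 + 3*I*√1101/179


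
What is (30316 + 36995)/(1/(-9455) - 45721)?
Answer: -212141835/144097352 ≈ -1.4722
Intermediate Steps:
(30316 + 36995)/(1/(-9455) - 45721) = 67311/(-1/9455 - 45721) = 67311/(-432292056/9455) = 67311*(-9455/432292056) = -212141835/144097352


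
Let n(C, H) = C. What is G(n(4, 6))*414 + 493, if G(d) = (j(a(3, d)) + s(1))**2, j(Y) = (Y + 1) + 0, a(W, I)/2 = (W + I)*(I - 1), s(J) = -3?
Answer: 662893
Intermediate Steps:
a(W, I) = 2*(-1 + I)*(I + W) (a(W, I) = 2*((W + I)*(I - 1)) = 2*((I + W)*(-1 + I)) = 2*((-1 + I)*(I + W)) = 2*(-1 + I)*(I + W))
j(Y) = 1 + Y (j(Y) = (1 + Y) + 0 = 1 + Y)
G(d) = (-8 + 2*d**2 + 4*d)**2 (G(d) = ((1 + (-2*d - 2*3 + 2*d**2 + 2*d*3)) - 3)**2 = ((1 + (-2*d - 6 + 2*d**2 + 6*d)) - 3)**2 = ((1 + (-6 + 2*d**2 + 4*d)) - 3)**2 = ((-5 + 2*d**2 + 4*d) - 3)**2 = (-8 + 2*d**2 + 4*d)**2)
G(n(4, 6))*414 + 493 = (4*(-4 + 4**2 + 2*4)**2)*414 + 493 = (4*(-4 + 16 + 8)**2)*414 + 493 = (4*20**2)*414 + 493 = (4*400)*414 + 493 = 1600*414 + 493 = 662400 + 493 = 662893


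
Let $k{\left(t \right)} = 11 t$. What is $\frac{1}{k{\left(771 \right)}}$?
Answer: $\frac{1}{8481} \approx 0.00011791$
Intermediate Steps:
$\frac{1}{k{\left(771 \right)}} = \frac{1}{11 \cdot 771} = \frac{1}{8481}$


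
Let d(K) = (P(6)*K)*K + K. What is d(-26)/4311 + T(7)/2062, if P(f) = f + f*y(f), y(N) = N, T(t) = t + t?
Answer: 29275523/4444641 ≈ 6.5867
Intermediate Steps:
T(t) = 2*t
P(f) = f + f² (P(f) = f + f*f = f + f²)
d(K) = K + 42*K² (d(K) = ((6*(1 + 6))*K)*K + K = ((6*7)*K)*K + K = (42*K)*K + K = 42*K² + K = K + 42*K²)
d(-26)/4311 + T(7)/2062 = -26*(1 + 42*(-26))/4311 + (2*7)/2062 = -26*(1 - 1092)*(1/4311) + 14*(1/2062) = -26*(-1091)*(1/4311) + 7/1031 = 28366*(1/4311) + 7/1031 = 28366/4311 + 7/1031 = 29275523/4444641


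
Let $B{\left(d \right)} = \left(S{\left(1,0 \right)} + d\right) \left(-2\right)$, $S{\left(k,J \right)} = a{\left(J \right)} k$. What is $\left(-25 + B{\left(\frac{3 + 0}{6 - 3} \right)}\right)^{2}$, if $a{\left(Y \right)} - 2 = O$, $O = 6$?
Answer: $1849$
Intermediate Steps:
$a{\left(Y \right)} = 8$ ($a{\left(Y \right)} = 2 + 6 = 8$)
$S{\left(k,J \right)} = 8 k$
$B{\left(d \right)} = -16 - 2 d$ ($B{\left(d \right)} = \left(8 \cdot 1 + d\right) \left(-2\right) = \left(8 + d\right) \left(-2\right) = -16 - 2 d$)
$\left(-25 + B{\left(\frac{3 + 0}{6 - 3} \right)}\right)^{2} = \left(-25 - \left(16 + 2 \frac{3 + 0}{6 - 3}\right)\right)^{2} = \left(-25 - \left(16 + 2 \cdot \frac{3}{3}\right)\right)^{2} = \left(-25 - \left(16 + 2 \cdot 3 \cdot \frac{1}{3}\right)\right)^{2} = \left(-25 - 18\right)^{2} = \left(-43\right)^{2} = 1849$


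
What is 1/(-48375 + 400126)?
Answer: 1/351751 ≈ 2.8429e-6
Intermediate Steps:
1/(-48375 + 400126) = 1/351751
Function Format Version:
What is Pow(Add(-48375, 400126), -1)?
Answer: Rational(1, 351751) ≈ 2.8429e-6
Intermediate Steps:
Pow(Add(-48375, 400126), -1) = Pow(351751, -1) = Rational(1, 351751)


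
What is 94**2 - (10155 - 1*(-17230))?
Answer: -18549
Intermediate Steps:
94**2 - (10155 - 1*(-17230)) = 8836 - (10155 + 17230) = 8836 - 1*27385 = 8836 - 27385 = -18549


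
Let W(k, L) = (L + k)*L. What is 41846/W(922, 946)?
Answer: 20923/883564 ≈ 0.023680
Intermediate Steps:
W(k, L) = L*(L + k)
41846/W(922, 946) = 41846/((946*(946 + 922))) = 41846/((946*1868)) = 41846/1767128 = 41846*(1/1767128) = 20923/883564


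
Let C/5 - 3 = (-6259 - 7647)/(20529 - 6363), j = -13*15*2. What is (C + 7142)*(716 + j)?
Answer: 16514594716/7083 ≈ 2.3316e+6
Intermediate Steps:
j = -390 (j = -195*2 = -390)
C = 71480/7083 (C = 15 + 5*((-6259 - 7647)/(20529 - 6363)) = 15 + 5*(-13906/14166) = 15 + 5*(-13906*1/14166) = 15 + 5*(-6953/7083) = 15 - 34765/7083 = 71480/7083 ≈ 10.092)
(C + 7142)*(716 + j) = (71480/7083 + 7142)*(716 - 390) = (50658266/7083)*326 = 16514594716/7083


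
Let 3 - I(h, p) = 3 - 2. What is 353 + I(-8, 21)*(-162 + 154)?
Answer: 337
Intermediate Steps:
I(h, p) = 2 (I(h, p) = 3 - (3 - 2) = 3 - 1*1 = 3 - 1 = 2)
353 + I(-8, 21)*(-162 + 154) = 353 + 2*(-162 + 154) = 353 + 2*(-8) = 353 - 16 = 337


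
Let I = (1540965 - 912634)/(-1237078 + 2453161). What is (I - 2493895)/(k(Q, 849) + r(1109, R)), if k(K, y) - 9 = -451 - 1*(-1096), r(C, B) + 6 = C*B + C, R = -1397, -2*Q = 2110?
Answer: 137853758407/85541268174 ≈ 1.6115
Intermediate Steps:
Q = -1055 (Q = -½*2110 = -1055)
r(C, B) = -6 + C + B*C (r(C, B) = -6 + (C*B + C) = -6 + (B*C + C) = -6 + (C + B*C) = -6 + C + B*C)
k(K, y) = 654 (k(K, y) = 9 + (-451 - 1*(-1096)) = 9 + (-451 + 1096) = 9 + 645 = 654)
I = 57121/110553 (I = 628331/1216083 = 628331*(1/1216083) = 57121/110553 ≈ 0.51668)
(I - 2493895)/(k(Q, 849) + r(1109, R)) = (57121/110553 - 2493895)/(654 + (-6 + 1109 - 1397*1109)) = -275707516814/(110553*(654 + (-6 + 1109 - 1549273))) = -275707516814/(110553*(654 - 1548170)) = -275707516814/110553/(-1547516) = -275707516814/110553*(-1/1547516) = 137853758407/85541268174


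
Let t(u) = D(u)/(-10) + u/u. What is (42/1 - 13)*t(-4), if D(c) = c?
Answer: 203/5 ≈ 40.600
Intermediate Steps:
t(u) = 1 - u/10 (t(u) = u/(-10) + u/u = u*(-⅒) + 1 = -u/10 + 1 = 1 - u/10)
(42/1 - 13)*t(-4) = (42/1 - 13)*(1 - ⅒*(-4)) = (42*1 - 13)*(1 + ⅖) = (42 - 13)*(7/5) = 29*(7/5) = 203/5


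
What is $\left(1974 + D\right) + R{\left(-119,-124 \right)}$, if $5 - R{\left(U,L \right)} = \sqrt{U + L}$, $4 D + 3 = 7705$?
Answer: $\frac{7809}{2} - 9 i \sqrt{3} \approx 3904.5 - 15.588 i$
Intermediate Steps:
$D = \frac{3851}{2}$ ($D = - \frac{3}{4} + \frac{1}{4} \cdot 7705 = - \frac{3}{4} + \frac{7705}{4} = \frac{3851}{2} \approx 1925.5$)
$R{\left(U,L \right)} = 5 - \sqrt{L + U}$ ($R{\left(U,L \right)} = 5 - \sqrt{U + L} = 5 - \sqrt{L + U}$)
$\left(1974 + D\right) + R{\left(-119,-124 \right)} = \left(1974 + \frac{3851}{2}\right) + \left(5 - \sqrt{-124 - 119}\right) = \frac{7799}{2} + \left(5 - \sqrt{-243}\right) = \frac{7799}{2} + \left(5 - 9 i \sqrt{3}\right) = \frac{7809}{2} - 9 i \sqrt{3}$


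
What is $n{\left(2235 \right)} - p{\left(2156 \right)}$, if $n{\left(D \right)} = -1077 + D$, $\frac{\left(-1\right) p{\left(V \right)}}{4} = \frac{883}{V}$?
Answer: $\frac{625045}{539} \approx 1159.6$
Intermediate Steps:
$p{\left(V \right)} = - \frac{3532}{V}$ ($p{\left(V \right)} = - 4 \frac{883}{V} = - \frac{3532}{V}$)
$n{\left(2235 \right)} - p{\left(2156 \right)} = \left(-1077 + 2235\right) - - \frac{3532}{2156} = 1158 - \left(-3532\right) \frac{1}{2156} = 1158 - - \frac{883}{539} = 1158 + \frac{883}{539} = \frac{625045}{539}$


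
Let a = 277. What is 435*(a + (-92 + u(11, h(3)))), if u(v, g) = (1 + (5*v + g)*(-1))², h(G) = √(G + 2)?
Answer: 1351110 + 46980*√5 ≈ 1.4562e+6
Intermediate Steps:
h(G) = √(2 + G)
u(v, g) = (1 - g - 5*v)² (u(v, g) = (1 + (g + 5*v)*(-1))² = (1 + (-g - 5*v))² = (1 - g - 5*v)²)
435*(a + (-92 + u(11, h(3)))) = 435*(277 + (-92 + (-1 + √(2 + 3) + 5*11)²)) = 435*(277 + (-92 + (-1 + √5 + 55)²)) = 435*(277 + (-92 + (54 + √5)²)) = 435*(185 + (54 + √5)²) = 80475 + 435*(54 + √5)²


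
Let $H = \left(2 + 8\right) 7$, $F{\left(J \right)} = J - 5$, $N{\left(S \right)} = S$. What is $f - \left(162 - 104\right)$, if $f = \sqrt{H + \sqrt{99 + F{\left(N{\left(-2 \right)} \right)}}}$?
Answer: $-58 + \sqrt{70 + 2 \sqrt{23}} \approx -49.079$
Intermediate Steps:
$F{\left(J \right)} = -5 + J$
$H = 70$ ($H = 10 \cdot 7 = 70$)
$f = \sqrt{70 + 2 \sqrt{23}}$ ($f = \sqrt{70 + \sqrt{99 - 7}} = \sqrt{70 + \sqrt{92}} = \sqrt{70 + 2 \sqrt{23}} \approx 8.9214$)
$f - \left(162 - 104\right) = \sqrt{70 + 2 \sqrt{23}} - \left(162 - 104\right) = \sqrt{70 + 2 \sqrt{23}} - 58 = -58 + \sqrt{70 + 2 \sqrt{23}}$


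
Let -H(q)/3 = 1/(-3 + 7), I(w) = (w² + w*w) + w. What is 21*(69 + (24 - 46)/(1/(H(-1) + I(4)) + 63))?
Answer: 12812121/8887 ≈ 1441.7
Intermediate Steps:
I(w) = w + 2*w² (I(w) = (w² + w²) + w = 2*w² + w = w + 2*w²)
H(q) = -¾ (H(q) = -3/(-3 + 7) = -3/4 = -3*¼ = -¾)
21*(69 + (24 - 46)/(1/(H(-1) + I(4)) + 63)) = 21*(69 + (24 - 46)/(1/(-¾ + 4*(1 + 2*4)) + 63)) = 21*(69 - 22/(1/(-¾ + 4*(1 + 8)) + 63)) = 21*(69 - 22/(1/(-¾ + 4*9) + 63)) = 21*(69 - 22/(1/(-¾ + 36) + 63)) = 21*(69 - 22/(1/(141/4) + 63)) = 21*(69 - 22/(4/141 + 63)) = 21*(69 - 22/8887/141) = 21*(69 - 22*141/8887) = 21*(69 - 3102/8887) = 21*(610101/8887) = 12812121/8887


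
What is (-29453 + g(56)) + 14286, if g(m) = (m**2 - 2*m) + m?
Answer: -12087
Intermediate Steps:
g(m) = m**2 - m
(-29453 + g(56)) + 14286 = (-29453 + 56*(-1 + 56)) + 14286 = (-29453 + 56*55) + 14286 = (-29453 + 3080) + 14286 = -26373 + 14286 = -12087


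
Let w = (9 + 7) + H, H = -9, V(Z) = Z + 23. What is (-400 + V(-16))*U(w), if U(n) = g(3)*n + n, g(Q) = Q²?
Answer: -27510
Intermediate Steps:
V(Z) = 23 + Z
w = 7 (w = (9 + 7) - 9 = 16 - 9 = 7)
U(n) = 10*n (U(n) = 3²*n + n = 9*n + n = 10*n)
(-400 + V(-16))*U(w) = (-400 + (23 - 16))*(10*7) = (-400 + 7)*70 = -393*70 = -27510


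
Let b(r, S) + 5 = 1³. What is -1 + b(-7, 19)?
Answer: -5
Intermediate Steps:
b(r, S) = -4 (b(r, S) = -5 + 1³ = -5 + 1 = -4)
-1 + b(-7, 19) = -1 - 4 = -5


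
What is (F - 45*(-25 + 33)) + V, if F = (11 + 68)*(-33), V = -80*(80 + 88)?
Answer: -16407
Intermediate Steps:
V = -13440 (V = -80*168 = -13440)
F = -2607 (F = 79*(-33) = -2607)
(F - 45*(-25 + 33)) + V = (-2607 - 45*(-25 + 33)) - 13440 = (-2607 - 45*8) - 13440 = (-2607 - 360) - 13440 = -2967 - 13440 = -16407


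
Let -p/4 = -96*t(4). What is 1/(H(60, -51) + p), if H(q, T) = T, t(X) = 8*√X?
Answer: 1/6093 ≈ 0.00016412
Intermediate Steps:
p = 6144 (p = -(-384)*8*√4 = -(-384)*8*2 = -(-384)*16 = -4*(-1536) = 6144)
1/(H(60, -51) + p) = 1/(-51 + 6144) = 1/6093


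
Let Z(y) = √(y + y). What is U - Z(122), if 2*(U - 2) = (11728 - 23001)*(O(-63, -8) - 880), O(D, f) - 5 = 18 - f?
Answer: 9570781/2 - 2*√61 ≈ 4.7854e+6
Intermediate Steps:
O(D, f) = 23 - f (O(D, f) = 5 + (18 - f) = 23 - f)
Z(y) = √2*√y (Z(y) = √(2*y) = √2*√y)
U = 9570781/2 (U = 2 + ((11728 - 23001)*((23 - 1*(-8)) - 880))/2 = 2 + (-11273*((23 + 8) - 880))/2 = 2 + (-11273*(31 - 880))/2 = 2 + (-11273*(-849))/2 = 2 + (½)*9570777 = 2 + 9570777/2 = 9570781/2 ≈ 4.7854e+6)
U - Z(122) = 9570781/2 - √2*√122 = 9570781/2 - 2*√61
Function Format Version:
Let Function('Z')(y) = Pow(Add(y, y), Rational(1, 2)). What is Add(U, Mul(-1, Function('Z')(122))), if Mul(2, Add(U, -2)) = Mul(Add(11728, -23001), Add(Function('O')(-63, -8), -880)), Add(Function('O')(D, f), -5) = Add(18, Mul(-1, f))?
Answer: Add(Rational(9570781, 2), Mul(-2, Pow(61, Rational(1, 2)))) ≈ 4.7854e+6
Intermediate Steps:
Function('O')(D, f) = Add(23, Mul(-1, f)) (Function('O')(D, f) = Add(5, Add(18, Mul(-1, f))) = Add(23, Mul(-1, f)))
Function('Z')(y) = Mul(Pow(2, Rational(1, 2)), Pow(y, Rational(1, 2))) (Function('Z')(y) = Pow(Mul(2, y), Rational(1, 2)) = Mul(Pow(2, Rational(1, 2)), Pow(y, Rational(1, 2))))
U = Rational(9570781, 2) (U = Add(2, Mul(Rational(1, 2), Mul(Add(11728, -23001), Add(Add(23, Mul(-1, -8)), -880)))) = Add(2, Mul(Rational(1, 2), Mul(-11273, Add(Add(23, 8), -880)))) = Add(2, Mul(Rational(1, 2), Mul(-11273, Add(31, -880)))) = Add(2, Mul(Rational(1, 2), Mul(-11273, -849))) = Add(2, Mul(Rational(1, 2), 9570777)) = Add(2, Rational(9570777, 2)) = Rational(9570781, 2) ≈ 4.7854e+6)
Add(U, Mul(-1, Function('Z')(122))) = Add(Rational(9570781, 2), Mul(-1, Mul(Pow(2, Rational(1, 2)), Pow(122, Rational(1, 2))))) = Add(Rational(9570781, 2), Mul(-1, Mul(2, Pow(61, Rational(1, 2))))) = Add(Rational(9570781, 2), Mul(-2, Pow(61, Rational(1, 2))))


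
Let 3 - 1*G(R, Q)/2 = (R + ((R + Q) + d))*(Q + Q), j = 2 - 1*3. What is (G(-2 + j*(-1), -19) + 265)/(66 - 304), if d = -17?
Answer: 2617/238 ≈ 10.996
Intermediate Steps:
j = -1 (j = 2 - 3 = -1)
G(R, Q) = 6 - 4*Q*(-17 + Q + 2*R) (G(R, Q) = 6 - 2*(R + ((R + Q) - 17))*(Q + Q) = 6 - 2*(R + ((Q + R) - 17))*2*Q = 6 - 2*(R + (-17 + Q + R))*2*Q = 6 - 2*(-17 + Q + 2*R)*2*Q = 6 - 4*Q*(-17 + Q + 2*R))
(G(-2 + j*(-1), -19) + 265)/(66 - 304) = ((6 - 4*(-19)² + 68*(-19) - 8*(-19)*(-2 - 1*(-1))) + 265)/(66 - 304) = ((6 - 4*361 - 1292 - 8*(-19)*(-2 + 1)) + 265)/(-238) = ((6 - 1444 - 1292 - 8*(-19)*(-1)) + 265)*(-1/238) = ((6 - 1444 - 1292 - 152) + 265)*(-1/238) = (-2882 + 265)*(-1/238) = -2617*(-1/238) = 2617/238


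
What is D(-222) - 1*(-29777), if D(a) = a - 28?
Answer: 29527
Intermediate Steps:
D(a) = -28 + a
D(-222) - 1*(-29777) = (-28 - 222) - 1*(-29777) = -250 + 29777 = 29527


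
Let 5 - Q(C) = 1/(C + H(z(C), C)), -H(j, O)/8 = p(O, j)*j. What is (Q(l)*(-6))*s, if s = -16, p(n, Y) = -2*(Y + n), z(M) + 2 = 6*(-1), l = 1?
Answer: 143488/299 ≈ 479.89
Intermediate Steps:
z(M) = -8 (z(M) = -2 + 6*(-1) = -2 - 6 = -8)
p(n, Y) = -2*Y - 2*n
H(j, O) = -8*j*(-2*O - 2*j) (H(j, O) = -8*(-2*j - 2*O)*j = -8*(-2*O - 2*j)*j = -8*j*(-2*O - 2*j))
Q(C) = 5 - 1/(1024 - 127*C) (Q(C) = 5 - 1/(C + 16*(-8)*(C - 8)) = 5 - 1/(C + 16*(-8)*(-8 + C)) = 5 - 1/(C + (1024 - 128*C)) = 5 - 1/(1024 - 127*C))
(Q(l)*(-6))*s = (((-5119 + 635*1)/(-1024 + 127*1))*(-6))*(-16) = (((-5119 + 635)/(-1024 + 127))*(-6))*(-16) = ((-4484/(-897))*(-6))*(-16) = (-1/897*(-4484)*(-6))*(-16) = ((4484/897)*(-6))*(-16) = -8968/299*(-16) = 143488/299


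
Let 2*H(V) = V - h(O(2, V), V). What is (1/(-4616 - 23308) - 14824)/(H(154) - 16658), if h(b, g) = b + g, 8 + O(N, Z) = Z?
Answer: 413945377/467196444 ≈ 0.88602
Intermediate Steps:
O(N, Z) = -8 + Z
H(V) = 4 - V/2 (H(V) = (V - ((-8 + V) + V))/2 = (V - (-8 + 2*V))/2 = (V + (8 - 2*V))/2 = (8 - V)/2 = 4 - V/2)
(1/(-4616 - 23308) - 14824)/(H(154) - 16658) = (1/(-4616 - 23308) - 14824)/((4 - 1/2*154) - 16658) = (1/(-27924) - 14824)/((4 - 77) - 16658) = (-1/27924 - 14824)/(-73 - 16658) = -413945377/27924/(-16731) = -413945377/27924*(-1/16731) = 413945377/467196444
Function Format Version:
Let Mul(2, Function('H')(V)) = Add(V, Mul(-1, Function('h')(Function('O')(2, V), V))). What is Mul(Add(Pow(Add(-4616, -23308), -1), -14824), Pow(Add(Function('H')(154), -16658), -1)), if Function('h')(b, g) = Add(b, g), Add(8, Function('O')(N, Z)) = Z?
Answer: Rational(413945377, 467196444) ≈ 0.88602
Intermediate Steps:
Function('O')(N, Z) = Add(-8, Z)
Function('H')(V) = Add(4, Mul(Rational(-1, 2), V)) (Function('H')(V) = Mul(Rational(1, 2), Add(V, Mul(-1, Add(Add(-8, V), V)))) = Mul(Rational(1, 2), Add(V, Mul(-1, Add(-8, Mul(2, V))))) = Mul(Rational(1, 2), Add(V, Add(8, Mul(-2, V)))) = Mul(Rational(1, 2), Add(8, Mul(-1, V))) = Add(4, Mul(Rational(-1, 2), V)))
Mul(Add(Pow(Add(-4616, -23308), -1), -14824), Pow(Add(Function('H')(154), -16658), -1)) = Mul(Add(Pow(Add(-4616, -23308), -1), -14824), Pow(Add(Add(4, Mul(Rational(-1, 2), 154)), -16658), -1)) = Mul(Add(Pow(-27924, -1), -14824), Pow(Add(Add(4, -77), -16658), -1)) = Mul(Add(Rational(-1, 27924), -14824), Pow(Add(-73, -16658), -1)) = Mul(Rational(-413945377, 27924), Pow(-16731, -1)) = Mul(Rational(-413945377, 27924), Rational(-1, 16731)) = Rational(413945377, 467196444)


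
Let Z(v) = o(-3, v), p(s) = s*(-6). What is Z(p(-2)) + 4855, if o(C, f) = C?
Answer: 4852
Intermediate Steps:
p(s) = -6*s
Z(v) = -3
Z(p(-2)) + 4855 = -3 + 4855 = 4852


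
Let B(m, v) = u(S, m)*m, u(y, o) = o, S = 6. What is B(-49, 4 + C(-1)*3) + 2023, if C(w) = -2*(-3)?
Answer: 4424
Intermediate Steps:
C(w) = 6
B(m, v) = m**2 (B(m, v) = m*m = m**2)
B(-49, 4 + C(-1)*3) + 2023 = (-49)**2 + 2023 = 2401 + 2023 = 4424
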